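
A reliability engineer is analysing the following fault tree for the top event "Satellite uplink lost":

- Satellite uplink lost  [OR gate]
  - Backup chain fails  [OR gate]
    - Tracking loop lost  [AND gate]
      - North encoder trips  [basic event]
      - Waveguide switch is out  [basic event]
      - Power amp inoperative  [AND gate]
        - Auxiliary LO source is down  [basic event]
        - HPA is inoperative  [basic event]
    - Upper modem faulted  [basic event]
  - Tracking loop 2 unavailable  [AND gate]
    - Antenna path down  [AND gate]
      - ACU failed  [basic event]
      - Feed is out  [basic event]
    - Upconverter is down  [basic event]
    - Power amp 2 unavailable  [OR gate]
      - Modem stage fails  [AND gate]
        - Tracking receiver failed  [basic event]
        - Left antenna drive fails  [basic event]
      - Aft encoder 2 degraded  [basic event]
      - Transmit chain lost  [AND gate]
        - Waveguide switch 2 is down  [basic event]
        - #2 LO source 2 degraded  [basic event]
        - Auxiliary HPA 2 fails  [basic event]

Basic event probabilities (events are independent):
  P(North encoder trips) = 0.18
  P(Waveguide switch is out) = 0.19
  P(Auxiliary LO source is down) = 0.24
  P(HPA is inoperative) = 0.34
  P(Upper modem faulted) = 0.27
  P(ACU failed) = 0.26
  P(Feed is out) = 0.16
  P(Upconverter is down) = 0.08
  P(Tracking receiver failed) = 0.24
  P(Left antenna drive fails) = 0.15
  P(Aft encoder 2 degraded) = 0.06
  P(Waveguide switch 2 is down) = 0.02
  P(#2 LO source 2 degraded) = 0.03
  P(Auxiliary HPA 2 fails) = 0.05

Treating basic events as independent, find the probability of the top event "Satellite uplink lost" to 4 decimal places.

P(Power amp inoperative) [AND] = 0.24 × 0.34 = 0.081600
P(Tracking loop lost) [AND] = 0.18 × 0.19 × 0.081600 = 0.002791
P(Backup chain fails) [OR] = 1 − (1−0.002791) × (1−0.27) = 0.272037
P(Antenna path down) [AND] = 0.26 × 0.16 = 0.041600
P(Modem stage fails) [AND] = 0.24 × 0.15 = 0.036000
P(Transmit chain lost) [AND] = 0.02 × 0.03 × 0.05 = 0.000030
P(Power amp 2 unavailable) [OR] = 1 − (1−0.036000) × (1−0.06) × (1−0.000030) = 0.093867
P(Tracking loop 2 unavailable) [AND] = 0.041600 × 0.08 × 0.093867 = 0.000312
P(Satellite uplink lost) [OR] = 1 − (1−0.272037) × (1−0.000312) = 0.272264
Rounded to 4 decimal places: P(Satellite uplink lost) ≈ 0.2723.

0.2723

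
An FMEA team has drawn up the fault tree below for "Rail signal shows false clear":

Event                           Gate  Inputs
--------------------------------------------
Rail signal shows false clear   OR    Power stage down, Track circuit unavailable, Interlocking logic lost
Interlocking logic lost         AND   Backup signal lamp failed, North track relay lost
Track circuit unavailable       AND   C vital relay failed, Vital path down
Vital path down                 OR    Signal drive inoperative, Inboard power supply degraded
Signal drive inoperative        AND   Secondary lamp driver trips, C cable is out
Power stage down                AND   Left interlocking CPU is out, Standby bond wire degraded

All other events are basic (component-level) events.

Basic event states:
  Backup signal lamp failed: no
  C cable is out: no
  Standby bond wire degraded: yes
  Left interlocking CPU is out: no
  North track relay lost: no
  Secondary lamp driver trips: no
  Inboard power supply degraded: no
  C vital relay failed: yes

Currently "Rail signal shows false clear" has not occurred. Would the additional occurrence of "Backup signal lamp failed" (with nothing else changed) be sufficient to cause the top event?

Counterfactual: set "Backup signal lamp failed" to occurred.
Power stage down [AND]: Left interlocking CPU is out=not, Standby bond wire degraded=occurs → not all inputs occur → does not occur.
Signal drive inoperative [AND]: Secondary lamp driver trips=not, C cable is out=not → not all inputs occur → does not occur.
Vital path down [OR]: Signal drive inoperative=not, Inboard power supply degraded=not → no input occurs → does not occur.
Track circuit unavailable [AND]: C vital relay failed=occurs, Vital path down=not → not all inputs occur → does not occur.
Interlocking logic lost [AND]: Backup signal lamp failed=occurs, North track relay lost=not → not all inputs occur → does not occur.
Rail signal shows false clear [OR]: Power stage down=not, Track circuit unavailable=not, Interlocking logic lost=not → no input occurs → does not occur.

No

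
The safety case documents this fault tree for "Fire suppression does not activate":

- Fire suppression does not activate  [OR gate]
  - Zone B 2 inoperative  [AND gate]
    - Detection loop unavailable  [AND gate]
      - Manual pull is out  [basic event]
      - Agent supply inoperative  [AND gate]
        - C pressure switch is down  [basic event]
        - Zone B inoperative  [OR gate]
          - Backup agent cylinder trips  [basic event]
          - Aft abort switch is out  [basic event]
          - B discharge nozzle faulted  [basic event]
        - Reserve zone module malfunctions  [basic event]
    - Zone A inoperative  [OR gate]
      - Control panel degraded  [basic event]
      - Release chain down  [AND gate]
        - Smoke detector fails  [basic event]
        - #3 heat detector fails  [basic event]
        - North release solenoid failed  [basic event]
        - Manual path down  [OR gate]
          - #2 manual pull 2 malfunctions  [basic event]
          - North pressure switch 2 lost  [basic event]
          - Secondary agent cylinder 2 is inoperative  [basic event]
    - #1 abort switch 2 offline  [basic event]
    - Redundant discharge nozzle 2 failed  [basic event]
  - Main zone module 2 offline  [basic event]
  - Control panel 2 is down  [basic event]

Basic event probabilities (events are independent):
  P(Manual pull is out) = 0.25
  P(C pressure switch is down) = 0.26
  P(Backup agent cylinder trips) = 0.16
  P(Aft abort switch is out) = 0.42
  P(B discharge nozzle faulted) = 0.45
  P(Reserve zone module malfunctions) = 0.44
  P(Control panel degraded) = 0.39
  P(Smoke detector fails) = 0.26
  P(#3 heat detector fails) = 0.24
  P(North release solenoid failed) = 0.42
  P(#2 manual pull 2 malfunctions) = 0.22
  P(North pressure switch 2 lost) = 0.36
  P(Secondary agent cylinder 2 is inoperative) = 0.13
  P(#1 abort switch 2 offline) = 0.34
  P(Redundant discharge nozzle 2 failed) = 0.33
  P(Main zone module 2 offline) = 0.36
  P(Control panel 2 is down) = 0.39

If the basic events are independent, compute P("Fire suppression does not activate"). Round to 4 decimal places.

P(Zone B inoperative) [OR] = 1 − (1−0.16) × (1−0.42) × (1−0.45) = 0.732040
P(Agent supply inoperative) [AND] = 0.26 × 0.732040 × 0.44 = 0.083745
P(Detection loop unavailable) [AND] = 0.25 × 0.083745 = 0.020936
P(Manual path down) [OR] = 1 − (1−0.22) × (1−0.36) × (1−0.13) = 0.565696
P(Release chain down) [AND] = 0.26 × 0.24 × 0.42 × 0.565696 = 0.014826
P(Zone A inoperative) [OR] = 1 − (1−0.39) × (1−0.014826) = 0.399044
P(Zone B 2 inoperative) [AND] = 0.020936 × 0.399044 × 0.34 × 0.33 = 0.000937
P(Fire suppression does not activate) [OR] = 1 − (1−0.000937) × (1−0.36) × (1−0.39) = 0.609966
Rounded to 4 decimal places: P(Fire suppression does not activate) ≈ 0.6100.

0.6100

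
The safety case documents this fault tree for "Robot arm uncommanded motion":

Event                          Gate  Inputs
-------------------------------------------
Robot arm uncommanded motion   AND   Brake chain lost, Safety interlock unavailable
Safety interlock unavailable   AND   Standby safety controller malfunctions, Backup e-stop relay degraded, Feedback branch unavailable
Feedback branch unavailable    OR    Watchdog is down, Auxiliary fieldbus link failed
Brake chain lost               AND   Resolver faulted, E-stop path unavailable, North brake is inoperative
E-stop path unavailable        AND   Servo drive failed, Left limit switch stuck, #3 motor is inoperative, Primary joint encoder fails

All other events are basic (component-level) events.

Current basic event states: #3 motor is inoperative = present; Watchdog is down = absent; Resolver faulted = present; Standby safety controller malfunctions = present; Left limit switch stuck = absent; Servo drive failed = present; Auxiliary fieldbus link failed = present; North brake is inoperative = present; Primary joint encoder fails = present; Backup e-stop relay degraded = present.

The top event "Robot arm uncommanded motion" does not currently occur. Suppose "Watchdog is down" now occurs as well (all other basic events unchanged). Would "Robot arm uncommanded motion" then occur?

No

Counterfactual: set "Watchdog is down" to occurred.
E-stop path unavailable [AND]: Servo drive failed=occurs, Left limit switch stuck=not, #3 motor is inoperative=occurs, Primary joint encoder fails=occurs → not all inputs occur → does not occur.
Brake chain lost [AND]: Resolver faulted=occurs, E-stop path unavailable=not, North brake is inoperative=occurs → not all inputs occur → does not occur.
Feedback branch unavailable [OR]: Watchdog is down=occurs, Auxiliary fieldbus link failed=occurs → at least one input occurs → occurs.
Safety interlock unavailable [AND]: Standby safety controller malfunctions=occurs, Backup e-stop relay degraded=occurs, Feedback branch unavailable=occurs → all inputs occur → occurs.
Robot arm uncommanded motion [AND]: Brake chain lost=not, Safety interlock unavailable=occurs → not all inputs occur → does not occur.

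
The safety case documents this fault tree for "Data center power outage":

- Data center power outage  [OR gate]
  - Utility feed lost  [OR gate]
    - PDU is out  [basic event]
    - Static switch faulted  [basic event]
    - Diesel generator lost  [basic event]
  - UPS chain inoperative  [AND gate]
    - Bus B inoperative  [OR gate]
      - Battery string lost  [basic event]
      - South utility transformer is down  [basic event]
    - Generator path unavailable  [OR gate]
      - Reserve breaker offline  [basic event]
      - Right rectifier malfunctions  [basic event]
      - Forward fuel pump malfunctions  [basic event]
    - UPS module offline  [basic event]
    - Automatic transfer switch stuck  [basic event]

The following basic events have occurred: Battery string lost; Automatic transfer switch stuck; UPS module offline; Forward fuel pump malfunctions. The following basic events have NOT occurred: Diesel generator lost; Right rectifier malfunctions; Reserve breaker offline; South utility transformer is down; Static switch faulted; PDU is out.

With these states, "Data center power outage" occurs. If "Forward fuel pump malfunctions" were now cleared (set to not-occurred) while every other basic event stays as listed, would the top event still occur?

Counterfactual: set "Forward fuel pump malfunctions" to not occurred.
Utility feed lost [OR]: PDU is out=not, Static switch faulted=not, Diesel generator lost=not → no input occurs → does not occur.
Bus B inoperative [OR]: Battery string lost=occurs, South utility transformer is down=not → at least one input occurs → occurs.
Generator path unavailable [OR]: Reserve breaker offline=not, Right rectifier malfunctions=not, Forward fuel pump malfunctions=not → no input occurs → does not occur.
UPS chain inoperative [AND]: Bus B inoperative=occurs, Generator path unavailable=not, UPS module offline=occurs, Automatic transfer switch stuck=occurs → not all inputs occur → does not occur.
Data center power outage [OR]: Utility feed lost=not, UPS chain inoperative=not → no input occurs → does not occur.

No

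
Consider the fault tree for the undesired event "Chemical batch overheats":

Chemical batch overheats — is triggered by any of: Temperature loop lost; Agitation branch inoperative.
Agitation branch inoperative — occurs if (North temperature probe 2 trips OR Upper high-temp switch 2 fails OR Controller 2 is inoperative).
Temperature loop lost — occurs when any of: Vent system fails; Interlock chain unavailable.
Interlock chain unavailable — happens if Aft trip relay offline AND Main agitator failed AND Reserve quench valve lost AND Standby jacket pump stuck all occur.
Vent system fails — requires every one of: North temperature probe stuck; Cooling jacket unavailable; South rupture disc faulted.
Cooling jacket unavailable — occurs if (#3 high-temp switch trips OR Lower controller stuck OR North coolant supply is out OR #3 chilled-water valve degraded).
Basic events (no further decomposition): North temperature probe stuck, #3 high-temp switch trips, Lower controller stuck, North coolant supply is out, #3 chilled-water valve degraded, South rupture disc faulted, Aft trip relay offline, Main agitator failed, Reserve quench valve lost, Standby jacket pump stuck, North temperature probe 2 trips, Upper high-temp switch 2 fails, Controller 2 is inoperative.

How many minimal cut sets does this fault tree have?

8

Cooling jacket unavailable [OR]: union of children's cut sets → 4 cut set(s).
Vent system fails [AND]: one cut set from each child combined → 1 × 4 × 1 = 4 cut set(s).
Interlock chain unavailable [AND]: one cut set from each child combined → 1 × 1 × 1 × 1 = 1 cut set(s).
Temperature loop lost [OR]: union of children's cut sets → 5 cut set(s).
Agitation branch inoperative [OR]: union of children's cut sets → 3 cut set(s).
Chemical batch overheats [OR]: union of children's cut sets → 8 cut set(s).
Minimal cut sets: {#3 high-temp switch trips, North temperature probe stuck, South rupture disc faulted}; {Lower controller stuck, North temperature probe stuck, South rupture disc faulted}; {North coolant supply is out, North temperature probe stuck, South rupture disc faulted}; {#3 chilled-water valve degraded, North temperature probe stuck, South rupture disc faulted}; {Aft trip relay offline, Main agitator failed, Reserve quench valve lost, Standby jacket pump stuck}; {North temperature probe 2 trips}; {Upper high-temp switch 2 fails}; {Controller 2 is inoperative}.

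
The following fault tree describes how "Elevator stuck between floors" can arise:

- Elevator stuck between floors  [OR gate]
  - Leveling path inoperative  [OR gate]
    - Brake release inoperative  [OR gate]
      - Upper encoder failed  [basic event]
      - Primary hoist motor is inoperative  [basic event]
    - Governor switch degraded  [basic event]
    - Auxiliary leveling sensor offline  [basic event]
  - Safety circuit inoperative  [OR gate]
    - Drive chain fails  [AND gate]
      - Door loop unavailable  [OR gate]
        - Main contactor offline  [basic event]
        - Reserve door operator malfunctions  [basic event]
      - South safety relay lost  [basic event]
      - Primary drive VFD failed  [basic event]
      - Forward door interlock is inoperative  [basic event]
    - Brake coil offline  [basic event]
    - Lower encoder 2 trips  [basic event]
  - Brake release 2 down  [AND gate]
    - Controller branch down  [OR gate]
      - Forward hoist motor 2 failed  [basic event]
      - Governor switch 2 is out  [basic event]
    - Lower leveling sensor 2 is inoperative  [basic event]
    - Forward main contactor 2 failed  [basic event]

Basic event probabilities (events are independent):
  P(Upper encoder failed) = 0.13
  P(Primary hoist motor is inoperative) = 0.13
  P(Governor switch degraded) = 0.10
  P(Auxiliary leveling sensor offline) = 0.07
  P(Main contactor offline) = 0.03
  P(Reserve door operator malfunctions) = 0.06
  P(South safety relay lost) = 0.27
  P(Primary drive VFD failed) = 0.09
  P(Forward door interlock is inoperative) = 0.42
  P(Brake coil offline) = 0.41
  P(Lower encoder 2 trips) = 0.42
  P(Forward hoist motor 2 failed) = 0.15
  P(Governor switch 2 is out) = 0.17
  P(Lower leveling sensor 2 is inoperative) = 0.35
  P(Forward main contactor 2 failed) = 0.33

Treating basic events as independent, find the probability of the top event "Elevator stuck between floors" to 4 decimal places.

P(Brake release inoperative) [OR] = 1 − (1−0.13) × (1−0.13) = 0.243100
P(Leveling path inoperative) [OR] = 1 − (1−0.243100) × (1−0.10) × (1−0.07) = 0.366475
P(Door loop unavailable) [OR] = 1 − (1−0.03) × (1−0.06) = 0.088200
P(Drive chain fails) [AND] = 0.088200 × 0.27 × 0.09 × 0.42 = 0.000900
P(Safety circuit inoperative) [OR] = 1 − (1−0.000900) × (1−0.41) × (1−0.42) = 0.658108
P(Controller branch down) [OR] = 1 − (1−0.15) × (1−0.17) = 0.294500
P(Brake release 2 down) [AND] = 0.294500 × 0.35 × 0.33 = 0.034015
P(Elevator stuck between floors) [OR] = 1 − (1−0.366475) × (1−0.658108) × (1−0.034015) = 0.790770
Rounded to 4 decimal places: P(Elevator stuck between floors) ≈ 0.7908.

0.7908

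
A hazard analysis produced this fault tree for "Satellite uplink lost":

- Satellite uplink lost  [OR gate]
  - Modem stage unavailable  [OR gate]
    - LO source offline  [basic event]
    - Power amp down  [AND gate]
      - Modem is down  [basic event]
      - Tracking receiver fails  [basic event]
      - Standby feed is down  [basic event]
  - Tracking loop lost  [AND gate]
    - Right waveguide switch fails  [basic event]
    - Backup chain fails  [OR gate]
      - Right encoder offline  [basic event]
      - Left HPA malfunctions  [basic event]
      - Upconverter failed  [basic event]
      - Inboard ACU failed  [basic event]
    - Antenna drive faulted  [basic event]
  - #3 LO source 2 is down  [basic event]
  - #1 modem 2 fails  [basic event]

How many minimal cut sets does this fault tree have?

Power amp down [AND]: one cut set from each child combined → 1 × 1 × 1 = 1 cut set(s).
Modem stage unavailable [OR]: union of children's cut sets → 2 cut set(s).
Backup chain fails [OR]: union of children's cut sets → 4 cut set(s).
Tracking loop lost [AND]: one cut set from each child combined → 1 × 4 × 1 = 4 cut set(s).
Satellite uplink lost [OR]: union of children's cut sets → 8 cut set(s).
Minimal cut sets: {LO source offline}; {Modem is down, Standby feed is down, Tracking receiver fails}; {Antenna drive faulted, Right encoder offline, Right waveguide switch fails}; {Antenna drive faulted, Left HPA malfunctions, Right waveguide switch fails}; {Antenna drive faulted, Right waveguide switch fails, Upconverter failed}; {Antenna drive faulted, Inboard ACU failed, Right waveguide switch fails}; {#3 LO source 2 is down}; {#1 modem 2 fails}.

8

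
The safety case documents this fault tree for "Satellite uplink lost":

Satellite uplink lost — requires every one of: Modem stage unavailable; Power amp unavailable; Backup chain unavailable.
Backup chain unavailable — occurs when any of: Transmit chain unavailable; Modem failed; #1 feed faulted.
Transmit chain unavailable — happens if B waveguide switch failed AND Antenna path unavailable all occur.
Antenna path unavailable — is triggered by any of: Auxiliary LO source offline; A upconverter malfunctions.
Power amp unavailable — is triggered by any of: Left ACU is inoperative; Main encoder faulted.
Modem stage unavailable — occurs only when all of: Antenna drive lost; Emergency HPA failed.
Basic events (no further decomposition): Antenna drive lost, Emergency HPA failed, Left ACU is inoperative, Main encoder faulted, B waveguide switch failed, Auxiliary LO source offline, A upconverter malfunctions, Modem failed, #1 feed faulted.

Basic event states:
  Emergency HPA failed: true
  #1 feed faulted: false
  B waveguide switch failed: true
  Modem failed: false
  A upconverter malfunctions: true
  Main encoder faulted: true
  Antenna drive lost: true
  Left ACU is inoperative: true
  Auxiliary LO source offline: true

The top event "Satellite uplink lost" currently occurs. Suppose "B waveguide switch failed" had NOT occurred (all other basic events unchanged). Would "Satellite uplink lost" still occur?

No

Counterfactual: set "B waveguide switch failed" to not occurred.
Modem stage unavailable [AND]: Antenna drive lost=occurs, Emergency HPA failed=occurs → all inputs occur → occurs.
Power amp unavailable [OR]: Left ACU is inoperative=occurs, Main encoder faulted=occurs → at least one input occurs → occurs.
Antenna path unavailable [OR]: Auxiliary LO source offline=occurs, A upconverter malfunctions=occurs → at least one input occurs → occurs.
Transmit chain unavailable [AND]: B waveguide switch failed=not, Antenna path unavailable=occurs → not all inputs occur → does not occur.
Backup chain unavailable [OR]: Transmit chain unavailable=not, Modem failed=not, #1 feed faulted=not → no input occurs → does not occur.
Satellite uplink lost [AND]: Modem stage unavailable=occurs, Power amp unavailable=occurs, Backup chain unavailable=not → not all inputs occur → does not occur.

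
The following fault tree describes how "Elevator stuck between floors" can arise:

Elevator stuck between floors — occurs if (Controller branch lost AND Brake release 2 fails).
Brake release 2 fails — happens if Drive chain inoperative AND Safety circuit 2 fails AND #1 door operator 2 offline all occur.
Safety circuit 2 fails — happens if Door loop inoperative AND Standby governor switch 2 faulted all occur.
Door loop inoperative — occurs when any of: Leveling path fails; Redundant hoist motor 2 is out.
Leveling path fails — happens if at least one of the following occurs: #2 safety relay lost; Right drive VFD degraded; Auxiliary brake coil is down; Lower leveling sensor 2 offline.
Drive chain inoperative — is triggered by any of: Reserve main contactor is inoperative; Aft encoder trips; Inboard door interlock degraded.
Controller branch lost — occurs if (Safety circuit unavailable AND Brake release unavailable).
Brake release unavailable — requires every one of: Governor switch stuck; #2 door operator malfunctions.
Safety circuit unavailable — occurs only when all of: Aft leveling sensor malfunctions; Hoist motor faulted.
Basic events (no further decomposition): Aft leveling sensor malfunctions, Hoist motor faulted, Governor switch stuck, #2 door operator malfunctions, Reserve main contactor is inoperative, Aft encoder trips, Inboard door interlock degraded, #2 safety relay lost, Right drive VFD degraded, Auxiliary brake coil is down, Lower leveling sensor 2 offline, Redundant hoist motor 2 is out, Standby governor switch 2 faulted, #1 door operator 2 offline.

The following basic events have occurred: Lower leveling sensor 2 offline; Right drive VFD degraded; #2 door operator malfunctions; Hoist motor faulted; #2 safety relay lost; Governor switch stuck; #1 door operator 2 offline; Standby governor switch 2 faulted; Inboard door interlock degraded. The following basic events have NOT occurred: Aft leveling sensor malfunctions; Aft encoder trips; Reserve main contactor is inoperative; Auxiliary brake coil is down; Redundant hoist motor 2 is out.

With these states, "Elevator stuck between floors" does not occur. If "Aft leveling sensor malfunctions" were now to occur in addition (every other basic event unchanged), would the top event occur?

Yes

Counterfactual: set "Aft leveling sensor malfunctions" to occurred.
Safety circuit unavailable [AND]: Aft leveling sensor malfunctions=occurs, Hoist motor faulted=occurs → all inputs occur → occurs.
Brake release unavailable [AND]: Governor switch stuck=occurs, #2 door operator malfunctions=occurs → all inputs occur → occurs.
Controller branch lost [AND]: Safety circuit unavailable=occurs, Brake release unavailable=occurs → all inputs occur → occurs.
Drive chain inoperative [OR]: Reserve main contactor is inoperative=not, Aft encoder trips=not, Inboard door interlock degraded=occurs → at least one input occurs → occurs.
Leveling path fails [OR]: #2 safety relay lost=occurs, Right drive VFD degraded=occurs, Auxiliary brake coil is down=not, Lower leveling sensor 2 offline=occurs → at least one input occurs → occurs.
Door loop inoperative [OR]: Leveling path fails=occurs, Redundant hoist motor 2 is out=not → at least one input occurs → occurs.
Safety circuit 2 fails [AND]: Door loop inoperative=occurs, Standby governor switch 2 faulted=occurs → all inputs occur → occurs.
Brake release 2 fails [AND]: Drive chain inoperative=occurs, Safety circuit 2 fails=occurs, #1 door operator 2 offline=occurs → all inputs occur → occurs.
Elevator stuck between floors [AND]: Controller branch lost=occurs, Brake release 2 fails=occurs → all inputs occur → occurs.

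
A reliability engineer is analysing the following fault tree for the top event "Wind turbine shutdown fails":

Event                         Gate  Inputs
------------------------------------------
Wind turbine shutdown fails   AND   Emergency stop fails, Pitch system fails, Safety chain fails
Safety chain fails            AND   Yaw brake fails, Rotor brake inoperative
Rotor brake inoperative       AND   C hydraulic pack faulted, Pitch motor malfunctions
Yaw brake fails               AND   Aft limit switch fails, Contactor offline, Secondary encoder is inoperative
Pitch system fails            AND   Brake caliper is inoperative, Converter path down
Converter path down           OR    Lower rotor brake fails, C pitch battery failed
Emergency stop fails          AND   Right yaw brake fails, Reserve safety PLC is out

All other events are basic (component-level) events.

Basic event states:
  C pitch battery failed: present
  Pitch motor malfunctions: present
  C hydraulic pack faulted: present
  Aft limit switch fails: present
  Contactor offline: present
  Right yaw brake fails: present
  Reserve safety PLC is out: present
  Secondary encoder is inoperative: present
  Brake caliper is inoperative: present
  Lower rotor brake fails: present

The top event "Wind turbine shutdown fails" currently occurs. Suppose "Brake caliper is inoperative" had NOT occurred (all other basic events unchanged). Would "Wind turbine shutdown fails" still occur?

No

Counterfactual: set "Brake caliper is inoperative" to not occurred.
Emergency stop fails [AND]: Right yaw brake fails=occurs, Reserve safety PLC is out=occurs → all inputs occur → occurs.
Converter path down [OR]: Lower rotor brake fails=occurs, C pitch battery failed=occurs → at least one input occurs → occurs.
Pitch system fails [AND]: Brake caliper is inoperative=not, Converter path down=occurs → not all inputs occur → does not occur.
Yaw brake fails [AND]: Aft limit switch fails=occurs, Contactor offline=occurs, Secondary encoder is inoperative=occurs → all inputs occur → occurs.
Rotor brake inoperative [AND]: C hydraulic pack faulted=occurs, Pitch motor malfunctions=occurs → all inputs occur → occurs.
Safety chain fails [AND]: Yaw brake fails=occurs, Rotor brake inoperative=occurs → all inputs occur → occurs.
Wind turbine shutdown fails [AND]: Emergency stop fails=occurs, Pitch system fails=not, Safety chain fails=occurs → not all inputs occur → does not occur.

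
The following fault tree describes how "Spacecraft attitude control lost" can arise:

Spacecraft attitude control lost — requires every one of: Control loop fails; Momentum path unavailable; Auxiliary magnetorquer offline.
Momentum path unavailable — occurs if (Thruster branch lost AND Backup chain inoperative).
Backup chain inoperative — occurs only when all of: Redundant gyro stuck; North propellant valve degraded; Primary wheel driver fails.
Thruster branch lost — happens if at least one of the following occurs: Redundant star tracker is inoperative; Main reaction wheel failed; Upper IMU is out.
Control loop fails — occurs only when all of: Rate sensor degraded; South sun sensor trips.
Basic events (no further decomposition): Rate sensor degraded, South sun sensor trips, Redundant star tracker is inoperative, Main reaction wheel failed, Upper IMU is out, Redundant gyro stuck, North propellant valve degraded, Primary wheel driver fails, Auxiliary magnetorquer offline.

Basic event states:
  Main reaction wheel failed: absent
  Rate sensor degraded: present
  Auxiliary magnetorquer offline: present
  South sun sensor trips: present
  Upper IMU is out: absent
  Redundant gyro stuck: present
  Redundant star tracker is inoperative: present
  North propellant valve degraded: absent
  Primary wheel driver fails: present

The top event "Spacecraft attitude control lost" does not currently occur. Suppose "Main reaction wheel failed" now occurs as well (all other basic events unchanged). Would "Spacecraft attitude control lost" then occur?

No

Counterfactual: set "Main reaction wheel failed" to occurred.
Control loop fails [AND]: Rate sensor degraded=occurs, South sun sensor trips=occurs → all inputs occur → occurs.
Thruster branch lost [OR]: Redundant star tracker is inoperative=occurs, Main reaction wheel failed=occurs, Upper IMU is out=not → at least one input occurs → occurs.
Backup chain inoperative [AND]: Redundant gyro stuck=occurs, North propellant valve degraded=not, Primary wheel driver fails=occurs → not all inputs occur → does not occur.
Momentum path unavailable [AND]: Thruster branch lost=occurs, Backup chain inoperative=not → not all inputs occur → does not occur.
Spacecraft attitude control lost [AND]: Control loop fails=occurs, Momentum path unavailable=not, Auxiliary magnetorquer offline=occurs → not all inputs occur → does not occur.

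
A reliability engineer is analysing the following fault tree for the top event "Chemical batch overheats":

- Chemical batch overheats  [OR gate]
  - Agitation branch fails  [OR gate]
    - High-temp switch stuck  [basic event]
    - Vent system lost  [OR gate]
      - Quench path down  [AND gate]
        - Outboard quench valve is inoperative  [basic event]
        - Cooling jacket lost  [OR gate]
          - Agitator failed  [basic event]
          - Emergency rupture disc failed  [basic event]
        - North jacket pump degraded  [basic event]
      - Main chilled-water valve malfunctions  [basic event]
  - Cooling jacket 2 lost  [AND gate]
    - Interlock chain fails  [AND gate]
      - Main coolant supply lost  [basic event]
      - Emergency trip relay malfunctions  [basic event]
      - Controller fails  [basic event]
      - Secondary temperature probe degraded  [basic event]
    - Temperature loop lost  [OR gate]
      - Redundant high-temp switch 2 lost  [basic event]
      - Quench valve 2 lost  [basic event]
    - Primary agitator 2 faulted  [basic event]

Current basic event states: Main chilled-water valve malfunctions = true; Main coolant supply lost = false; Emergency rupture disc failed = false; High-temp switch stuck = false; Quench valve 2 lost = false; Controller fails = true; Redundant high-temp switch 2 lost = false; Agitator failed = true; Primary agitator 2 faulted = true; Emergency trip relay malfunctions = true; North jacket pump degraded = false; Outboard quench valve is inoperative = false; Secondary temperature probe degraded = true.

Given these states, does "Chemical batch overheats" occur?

Cooling jacket lost [OR]: Agitator failed=occurs, Emergency rupture disc failed=not → at least one input occurs → occurs.
Quench path down [AND]: Outboard quench valve is inoperative=not, Cooling jacket lost=occurs, North jacket pump degraded=not → not all inputs occur → does not occur.
Vent system lost [OR]: Quench path down=not, Main chilled-water valve malfunctions=occurs → at least one input occurs → occurs.
Agitation branch fails [OR]: High-temp switch stuck=not, Vent system lost=occurs → at least one input occurs → occurs.
Interlock chain fails [AND]: Main coolant supply lost=not, Emergency trip relay malfunctions=occurs, Controller fails=occurs, Secondary temperature probe degraded=occurs → not all inputs occur → does not occur.
Temperature loop lost [OR]: Redundant high-temp switch 2 lost=not, Quench valve 2 lost=not → no input occurs → does not occur.
Cooling jacket 2 lost [AND]: Interlock chain fails=not, Temperature loop lost=not, Primary agitator 2 faulted=occurs → not all inputs occur → does not occur.
Chemical batch overheats [OR]: Agitation branch fails=occurs, Cooling jacket 2 lost=not → at least one input occurs → occurs.

Yes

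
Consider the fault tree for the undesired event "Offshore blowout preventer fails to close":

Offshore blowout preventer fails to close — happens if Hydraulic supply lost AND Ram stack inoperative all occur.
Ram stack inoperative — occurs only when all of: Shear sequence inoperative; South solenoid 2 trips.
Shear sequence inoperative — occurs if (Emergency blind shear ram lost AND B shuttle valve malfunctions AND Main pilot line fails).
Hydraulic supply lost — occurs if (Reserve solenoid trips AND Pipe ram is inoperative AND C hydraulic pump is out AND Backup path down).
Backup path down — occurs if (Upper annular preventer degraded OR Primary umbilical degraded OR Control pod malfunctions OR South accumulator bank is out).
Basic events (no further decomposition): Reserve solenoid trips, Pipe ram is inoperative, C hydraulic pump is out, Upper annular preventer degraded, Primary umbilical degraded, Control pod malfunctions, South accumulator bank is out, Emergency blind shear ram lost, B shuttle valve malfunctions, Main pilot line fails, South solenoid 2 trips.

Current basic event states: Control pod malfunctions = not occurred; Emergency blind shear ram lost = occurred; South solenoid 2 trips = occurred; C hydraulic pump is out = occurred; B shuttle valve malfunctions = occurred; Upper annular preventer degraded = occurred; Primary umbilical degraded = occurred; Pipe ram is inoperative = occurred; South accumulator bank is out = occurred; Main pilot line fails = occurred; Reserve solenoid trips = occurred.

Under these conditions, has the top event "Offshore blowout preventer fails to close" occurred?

Backup path down [OR]: Upper annular preventer degraded=occurs, Primary umbilical degraded=occurs, Control pod malfunctions=not, South accumulator bank is out=occurs → at least one input occurs → occurs.
Hydraulic supply lost [AND]: Reserve solenoid trips=occurs, Pipe ram is inoperative=occurs, C hydraulic pump is out=occurs, Backup path down=occurs → all inputs occur → occurs.
Shear sequence inoperative [AND]: Emergency blind shear ram lost=occurs, B shuttle valve malfunctions=occurs, Main pilot line fails=occurs → all inputs occur → occurs.
Ram stack inoperative [AND]: Shear sequence inoperative=occurs, South solenoid 2 trips=occurs → all inputs occur → occurs.
Offshore blowout preventer fails to close [AND]: Hydraulic supply lost=occurs, Ram stack inoperative=occurs → all inputs occur → occurs.

Yes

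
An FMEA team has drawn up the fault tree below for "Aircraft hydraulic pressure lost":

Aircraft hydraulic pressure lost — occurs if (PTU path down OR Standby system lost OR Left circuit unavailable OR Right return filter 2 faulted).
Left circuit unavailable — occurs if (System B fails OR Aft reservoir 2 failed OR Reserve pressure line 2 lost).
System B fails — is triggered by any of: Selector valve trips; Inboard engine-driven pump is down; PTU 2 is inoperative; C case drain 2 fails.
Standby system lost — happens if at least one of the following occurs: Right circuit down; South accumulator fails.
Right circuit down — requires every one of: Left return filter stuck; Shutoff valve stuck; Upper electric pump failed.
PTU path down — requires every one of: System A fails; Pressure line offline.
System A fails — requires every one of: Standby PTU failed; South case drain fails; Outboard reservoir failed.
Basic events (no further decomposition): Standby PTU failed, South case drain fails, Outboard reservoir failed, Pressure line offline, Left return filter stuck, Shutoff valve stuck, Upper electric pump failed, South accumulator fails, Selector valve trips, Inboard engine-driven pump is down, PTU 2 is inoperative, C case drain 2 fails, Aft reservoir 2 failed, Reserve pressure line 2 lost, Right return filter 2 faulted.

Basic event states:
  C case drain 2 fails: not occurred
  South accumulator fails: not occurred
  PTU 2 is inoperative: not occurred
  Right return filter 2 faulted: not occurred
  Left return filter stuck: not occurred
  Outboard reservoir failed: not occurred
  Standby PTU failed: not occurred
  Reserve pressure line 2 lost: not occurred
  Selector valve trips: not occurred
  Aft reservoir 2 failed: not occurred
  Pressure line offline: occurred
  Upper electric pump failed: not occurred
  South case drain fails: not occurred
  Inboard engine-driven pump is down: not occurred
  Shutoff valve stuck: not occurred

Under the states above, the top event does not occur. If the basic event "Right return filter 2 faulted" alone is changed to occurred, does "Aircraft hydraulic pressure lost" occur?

Counterfactual: set "Right return filter 2 faulted" to occurred.
System A fails [AND]: Standby PTU failed=not, South case drain fails=not, Outboard reservoir failed=not → not all inputs occur → does not occur.
PTU path down [AND]: System A fails=not, Pressure line offline=occurs → not all inputs occur → does not occur.
Right circuit down [AND]: Left return filter stuck=not, Shutoff valve stuck=not, Upper electric pump failed=not → not all inputs occur → does not occur.
Standby system lost [OR]: Right circuit down=not, South accumulator fails=not → no input occurs → does not occur.
System B fails [OR]: Selector valve trips=not, Inboard engine-driven pump is down=not, PTU 2 is inoperative=not, C case drain 2 fails=not → no input occurs → does not occur.
Left circuit unavailable [OR]: System B fails=not, Aft reservoir 2 failed=not, Reserve pressure line 2 lost=not → no input occurs → does not occur.
Aircraft hydraulic pressure lost [OR]: PTU path down=not, Standby system lost=not, Left circuit unavailable=not, Right return filter 2 faulted=occurs → at least one input occurs → occurs.

Yes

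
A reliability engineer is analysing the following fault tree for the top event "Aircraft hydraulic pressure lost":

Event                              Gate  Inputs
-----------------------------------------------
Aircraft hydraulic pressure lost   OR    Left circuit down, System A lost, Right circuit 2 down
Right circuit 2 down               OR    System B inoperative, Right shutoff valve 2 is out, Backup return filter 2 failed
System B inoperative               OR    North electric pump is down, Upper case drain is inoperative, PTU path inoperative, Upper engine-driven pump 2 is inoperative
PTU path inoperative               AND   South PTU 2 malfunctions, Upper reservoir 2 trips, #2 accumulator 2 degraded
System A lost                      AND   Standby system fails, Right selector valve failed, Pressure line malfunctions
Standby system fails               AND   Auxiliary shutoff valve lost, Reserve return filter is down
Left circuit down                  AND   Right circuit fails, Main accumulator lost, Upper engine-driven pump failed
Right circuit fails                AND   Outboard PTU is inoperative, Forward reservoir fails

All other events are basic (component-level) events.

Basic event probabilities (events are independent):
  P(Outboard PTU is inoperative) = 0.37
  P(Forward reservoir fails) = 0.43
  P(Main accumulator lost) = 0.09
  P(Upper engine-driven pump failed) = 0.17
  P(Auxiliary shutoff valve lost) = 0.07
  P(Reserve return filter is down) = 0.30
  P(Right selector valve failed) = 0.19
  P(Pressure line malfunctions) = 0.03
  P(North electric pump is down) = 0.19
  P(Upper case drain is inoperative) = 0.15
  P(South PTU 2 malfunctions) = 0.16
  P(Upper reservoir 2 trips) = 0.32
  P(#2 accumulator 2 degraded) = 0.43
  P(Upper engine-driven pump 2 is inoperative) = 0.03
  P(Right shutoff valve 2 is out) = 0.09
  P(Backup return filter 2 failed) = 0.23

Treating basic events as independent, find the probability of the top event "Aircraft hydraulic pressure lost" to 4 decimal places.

0.5435

P(Right circuit fails) [AND] = 0.37 × 0.43 = 0.159100
P(Left circuit down) [AND] = 0.159100 × 0.09 × 0.17 = 0.002434
P(Standby system fails) [AND] = 0.07 × 0.30 = 0.021000
P(System A lost) [AND] = 0.021000 × 0.19 × 0.03 = 0.000120
P(PTU path inoperative) [AND] = 0.16 × 0.32 × 0.43 = 0.022016
P(System B inoperative) [OR] = 1 − (1−0.19) × (1−0.15) × (1−0.022016) × (1−0.03) = 0.346858
P(Right circuit 2 down) [OR] = 1 − (1−0.346858) × (1−0.09) × (1−0.23) = 0.542343
P(Aircraft hydraulic pressure lost) [OR] = 1 − (1−0.002434) × (1−0.000120) × (1−0.542343) = 0.543512
Rounded to 4 decimal places: P(Aircraft hydraulic pressure lost) ≈ 0.5435.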